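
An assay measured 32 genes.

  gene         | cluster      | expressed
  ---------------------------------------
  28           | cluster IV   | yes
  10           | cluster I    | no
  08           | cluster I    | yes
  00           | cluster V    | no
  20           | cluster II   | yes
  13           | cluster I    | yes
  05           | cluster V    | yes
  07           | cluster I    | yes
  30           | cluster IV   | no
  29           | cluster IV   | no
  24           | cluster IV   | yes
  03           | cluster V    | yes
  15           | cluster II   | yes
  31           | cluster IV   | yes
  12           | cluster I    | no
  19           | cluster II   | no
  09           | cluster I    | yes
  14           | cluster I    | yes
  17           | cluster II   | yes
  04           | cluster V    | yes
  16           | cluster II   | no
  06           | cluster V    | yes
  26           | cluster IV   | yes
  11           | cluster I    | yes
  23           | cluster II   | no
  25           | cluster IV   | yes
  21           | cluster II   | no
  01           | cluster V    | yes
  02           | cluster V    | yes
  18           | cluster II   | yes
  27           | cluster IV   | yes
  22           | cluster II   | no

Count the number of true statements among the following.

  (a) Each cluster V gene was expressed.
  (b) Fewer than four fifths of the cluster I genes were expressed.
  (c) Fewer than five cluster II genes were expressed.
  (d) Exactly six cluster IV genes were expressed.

3

(a) cluster V: |A| = 7, |A ∩ B| = 6; needs A ⊆ B, i.e. every element of A is in B (|A ∖ B| = 0) — false.
(b) cluster I: |A| = 8, |A ∩ B| = 6; needs |A ∩ B| / |A| < 4/5 — true.
(c) cluster II: |A| = 9, |A ∩ B| = 4; needs |A ∩ B| < 5 — true.
(d) cluster IV: |A| = 8, |A ∩ B| = 6; needs |A ∩ B| = 6 — true.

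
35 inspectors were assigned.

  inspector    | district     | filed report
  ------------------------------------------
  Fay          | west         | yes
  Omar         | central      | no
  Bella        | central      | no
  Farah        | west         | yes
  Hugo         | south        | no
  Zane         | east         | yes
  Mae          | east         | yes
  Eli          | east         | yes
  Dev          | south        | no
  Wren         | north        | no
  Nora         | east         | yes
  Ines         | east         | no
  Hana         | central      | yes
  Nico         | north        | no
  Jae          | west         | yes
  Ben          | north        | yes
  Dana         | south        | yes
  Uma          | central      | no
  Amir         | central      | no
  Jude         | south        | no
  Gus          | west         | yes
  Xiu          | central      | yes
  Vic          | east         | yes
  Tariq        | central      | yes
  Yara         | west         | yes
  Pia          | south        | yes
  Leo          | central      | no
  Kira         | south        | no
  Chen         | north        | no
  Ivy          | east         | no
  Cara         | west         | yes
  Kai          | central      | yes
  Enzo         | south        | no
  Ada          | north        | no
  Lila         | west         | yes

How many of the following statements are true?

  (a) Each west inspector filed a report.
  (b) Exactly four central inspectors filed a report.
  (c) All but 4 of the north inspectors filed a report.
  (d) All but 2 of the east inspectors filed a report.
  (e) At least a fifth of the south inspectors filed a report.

(a) west: |A| = 7, |A ∩ B| = 7; needs A ⊆ B, i.e. every element of A is in B (|A ∖ B| = 0) — true.
(b) central: |A| = 9, |A ∩ B| = 4; needs |A ∩ B| = 4 — true.
(c) north: |A| = 5, |A ∩ B| = 1; needs |A ∖ B| = 4 — true.
(d) east: |A| = 7, |A ∩ B| = 5; needs |A ∖ B| = 2 — true.
(e) south: |A| = 7, |A ∩ B| = 2; needs |A ∩ B| / |A| ≥ 1/5 — true.

5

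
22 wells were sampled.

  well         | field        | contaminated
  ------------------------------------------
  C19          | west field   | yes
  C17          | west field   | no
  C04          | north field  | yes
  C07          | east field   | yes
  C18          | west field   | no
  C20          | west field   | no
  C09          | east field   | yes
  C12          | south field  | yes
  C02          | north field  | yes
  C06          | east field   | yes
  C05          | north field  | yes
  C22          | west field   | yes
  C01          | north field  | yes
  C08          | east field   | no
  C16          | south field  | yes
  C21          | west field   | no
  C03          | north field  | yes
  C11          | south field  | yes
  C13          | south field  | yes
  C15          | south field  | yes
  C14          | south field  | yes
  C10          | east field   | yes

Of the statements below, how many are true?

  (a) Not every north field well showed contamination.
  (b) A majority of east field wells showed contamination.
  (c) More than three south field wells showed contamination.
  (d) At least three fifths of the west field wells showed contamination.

(a) north field: |A| = 5, |A ∩ B| = 5; needs A ⊄ B (|A ∖ B| ≥ 1) — false.
(b) east field: |A| = 5, |A ∩ B| = 4; needs |A ∩ B| > |A ∖ B| — true.
(c) south field: |A| = 6, |A ∩ B| = 6; needs |A ∩ B| > 3 — true.
(d) west field: |A| = 6, |A ∩ B| = 2; needs |A ∩ B| / |A| ≥ 3/5 — false.

2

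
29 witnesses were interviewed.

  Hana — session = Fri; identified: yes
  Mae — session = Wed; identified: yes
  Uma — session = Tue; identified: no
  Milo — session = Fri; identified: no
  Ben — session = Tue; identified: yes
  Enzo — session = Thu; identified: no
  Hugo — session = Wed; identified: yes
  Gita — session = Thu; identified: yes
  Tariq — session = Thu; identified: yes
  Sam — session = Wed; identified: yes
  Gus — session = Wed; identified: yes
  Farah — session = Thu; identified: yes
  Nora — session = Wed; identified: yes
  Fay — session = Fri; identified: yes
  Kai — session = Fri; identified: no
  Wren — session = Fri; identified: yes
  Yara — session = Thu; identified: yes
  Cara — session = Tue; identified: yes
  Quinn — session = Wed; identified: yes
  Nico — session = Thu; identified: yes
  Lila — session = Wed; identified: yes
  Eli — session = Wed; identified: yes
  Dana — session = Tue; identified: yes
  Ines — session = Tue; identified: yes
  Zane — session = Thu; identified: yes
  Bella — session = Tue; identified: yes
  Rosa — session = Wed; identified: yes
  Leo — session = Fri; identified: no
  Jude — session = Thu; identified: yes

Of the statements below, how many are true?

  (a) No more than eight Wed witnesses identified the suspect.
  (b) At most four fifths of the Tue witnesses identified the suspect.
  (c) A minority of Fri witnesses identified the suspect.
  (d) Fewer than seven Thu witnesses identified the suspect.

0

(a) Wed: |A| = 9, |A ∩ B| = 9; needs |A ∩ B| ≤ 8 — false.
(b) Tue: |A| = 6, |A ∩ B| = 5; needs |A ∩ B| / |A| ≤ 4/5 — false.
(c) Fri: |A| = 6, |A ∩ B| = 3; needs |A ∩ B| < |A ∖ B| — false.
(d) Thu: |A| = 8, |A ∩ B| = 7; needs |A ∩ B| < 7 — false.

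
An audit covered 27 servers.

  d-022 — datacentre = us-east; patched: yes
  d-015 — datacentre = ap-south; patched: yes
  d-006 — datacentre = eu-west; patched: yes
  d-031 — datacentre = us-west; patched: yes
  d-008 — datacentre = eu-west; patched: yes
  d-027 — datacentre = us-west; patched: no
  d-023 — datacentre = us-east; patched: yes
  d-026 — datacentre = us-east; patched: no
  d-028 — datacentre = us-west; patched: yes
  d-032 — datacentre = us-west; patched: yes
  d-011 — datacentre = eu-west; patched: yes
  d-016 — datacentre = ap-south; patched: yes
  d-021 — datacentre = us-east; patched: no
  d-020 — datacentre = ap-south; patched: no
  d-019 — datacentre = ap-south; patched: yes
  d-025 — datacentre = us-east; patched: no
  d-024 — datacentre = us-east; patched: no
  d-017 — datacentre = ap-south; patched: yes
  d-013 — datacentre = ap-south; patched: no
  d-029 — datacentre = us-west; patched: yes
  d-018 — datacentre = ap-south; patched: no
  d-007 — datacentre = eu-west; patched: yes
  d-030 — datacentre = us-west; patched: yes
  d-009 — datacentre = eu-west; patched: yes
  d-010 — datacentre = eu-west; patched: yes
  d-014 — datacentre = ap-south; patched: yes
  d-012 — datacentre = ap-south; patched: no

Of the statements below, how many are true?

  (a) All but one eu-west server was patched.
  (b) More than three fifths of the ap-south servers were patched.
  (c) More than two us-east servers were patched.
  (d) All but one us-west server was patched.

(a) eu-west: |A| = 6, |A ∩ B| = 6; needs |A ∖ B| = 1 — false.
(b) ap-south: |A| = 9, |A ∩ B| = 5; needs |A ∩ B| / |A| > 3/5 — false.
(c) us-east: |A| = 6, |A ∩ B| = 2; needs |A ∩ B| > 2 — false.
(d) us-west: |A| = 6, |A ∩ B| = 5; needs |A ∖ B| = 1 — true.

1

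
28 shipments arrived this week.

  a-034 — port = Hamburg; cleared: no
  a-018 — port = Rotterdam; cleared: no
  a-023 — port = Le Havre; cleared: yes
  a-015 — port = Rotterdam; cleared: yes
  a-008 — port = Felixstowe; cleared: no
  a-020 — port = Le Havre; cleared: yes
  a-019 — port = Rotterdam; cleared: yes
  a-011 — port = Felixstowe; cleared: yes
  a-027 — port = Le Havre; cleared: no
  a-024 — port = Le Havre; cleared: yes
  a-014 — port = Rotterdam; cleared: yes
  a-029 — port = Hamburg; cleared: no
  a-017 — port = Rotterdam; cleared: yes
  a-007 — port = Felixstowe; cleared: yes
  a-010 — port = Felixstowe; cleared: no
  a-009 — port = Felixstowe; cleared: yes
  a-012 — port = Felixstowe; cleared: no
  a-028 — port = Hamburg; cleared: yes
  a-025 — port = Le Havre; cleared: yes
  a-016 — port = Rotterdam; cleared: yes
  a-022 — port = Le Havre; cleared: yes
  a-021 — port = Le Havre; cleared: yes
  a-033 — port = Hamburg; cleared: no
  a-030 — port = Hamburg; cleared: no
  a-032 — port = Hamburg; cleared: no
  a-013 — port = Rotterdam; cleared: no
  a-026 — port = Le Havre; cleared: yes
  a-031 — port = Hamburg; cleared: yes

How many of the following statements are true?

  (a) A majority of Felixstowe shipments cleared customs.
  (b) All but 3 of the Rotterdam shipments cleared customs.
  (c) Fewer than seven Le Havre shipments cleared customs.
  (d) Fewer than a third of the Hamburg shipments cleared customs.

(a) Felixstowe: |A| = 6, |A ∩ B| = 3; needs |A ∩ B| > |A ∖ B| — false.
(b) Rotterdam: |A| = 7, |A ∩ B| = 5; needs |A ∖ B| = 3 — false.
(c) Le Havre: |A| = 8, |A ∩ B| = 7; needs |A ∩ B| < 7 — false.
(d) Hamburg: |A| = 7, |A ∩ B| = 2; needs |A ∩ B| / |A| < 1/3 — true.

1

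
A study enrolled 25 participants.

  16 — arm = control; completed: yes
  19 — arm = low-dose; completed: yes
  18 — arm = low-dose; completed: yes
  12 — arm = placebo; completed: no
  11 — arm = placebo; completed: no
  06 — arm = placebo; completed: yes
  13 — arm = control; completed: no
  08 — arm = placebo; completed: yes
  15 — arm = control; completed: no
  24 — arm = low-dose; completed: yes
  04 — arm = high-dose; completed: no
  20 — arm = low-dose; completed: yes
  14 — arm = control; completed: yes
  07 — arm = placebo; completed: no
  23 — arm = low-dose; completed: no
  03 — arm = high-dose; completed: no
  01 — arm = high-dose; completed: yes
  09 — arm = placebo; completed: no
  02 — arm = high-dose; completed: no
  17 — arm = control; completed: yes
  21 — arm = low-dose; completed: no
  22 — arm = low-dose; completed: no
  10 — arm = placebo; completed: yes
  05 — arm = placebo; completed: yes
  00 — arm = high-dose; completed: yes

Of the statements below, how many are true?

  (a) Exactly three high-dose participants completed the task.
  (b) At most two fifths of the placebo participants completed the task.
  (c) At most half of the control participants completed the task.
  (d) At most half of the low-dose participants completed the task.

0

(a) high-dose: |A| = 5, |A ∩ B| = 2; needs |A ∩ B| = 3 — false.
(b) placebo: |A| = 8, |A ∩ B| = 4; needs |A ∩ B| / |A| ≤ 2/5 — false.
(c) control: |A| = 5, |A ∩ B| = 3; needs |A ∩ B| ≤ |A ∖ B| — false.
(d) low-dose: |A| = 7, |A ∩ B| = 4; needs |A ∩ B| ≤ |A ∖ B| — false.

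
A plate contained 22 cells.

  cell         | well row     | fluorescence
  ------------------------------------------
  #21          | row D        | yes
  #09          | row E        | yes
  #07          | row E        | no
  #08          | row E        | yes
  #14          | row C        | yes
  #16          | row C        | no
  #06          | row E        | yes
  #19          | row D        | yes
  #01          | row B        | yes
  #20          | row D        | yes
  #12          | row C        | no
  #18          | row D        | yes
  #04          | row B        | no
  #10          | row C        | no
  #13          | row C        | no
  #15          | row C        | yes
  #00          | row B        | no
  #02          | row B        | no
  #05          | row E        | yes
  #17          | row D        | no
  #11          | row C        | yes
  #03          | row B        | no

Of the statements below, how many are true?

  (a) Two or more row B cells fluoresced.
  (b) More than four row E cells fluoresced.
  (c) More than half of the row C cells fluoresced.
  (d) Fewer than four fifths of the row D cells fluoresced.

0

(a) row B: |A| = 5, |A ∩ B| = 1; needs |A ∩ B| ≥ 2 — false.
(b) row E: |A| = 5, |A ∩ B| = 4; needs |A ∩ B| > 4 — false.
(c) row C: |A| = 7, |A ∩ B| = 3; needs |A ∩ B| > |A ∖ B| — false.
(d) row D: |A| = 5, |A ∩ B| = 4; needs |A ∩ B| / |A| < 4/5 — false.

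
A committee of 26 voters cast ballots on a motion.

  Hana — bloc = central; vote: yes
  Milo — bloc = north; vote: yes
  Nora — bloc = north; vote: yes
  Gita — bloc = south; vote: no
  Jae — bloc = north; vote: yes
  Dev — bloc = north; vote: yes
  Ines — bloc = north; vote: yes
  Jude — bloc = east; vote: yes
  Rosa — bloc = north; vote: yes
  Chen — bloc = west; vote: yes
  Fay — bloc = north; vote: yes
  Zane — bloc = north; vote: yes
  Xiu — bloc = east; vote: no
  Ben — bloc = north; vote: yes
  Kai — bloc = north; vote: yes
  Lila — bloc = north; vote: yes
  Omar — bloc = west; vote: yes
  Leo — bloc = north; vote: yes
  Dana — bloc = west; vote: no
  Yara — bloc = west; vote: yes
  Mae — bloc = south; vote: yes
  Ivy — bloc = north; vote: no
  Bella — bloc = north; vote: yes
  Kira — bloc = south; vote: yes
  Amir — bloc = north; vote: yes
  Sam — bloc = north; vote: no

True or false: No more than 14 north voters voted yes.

Truth condition: |A ∩ B| ≤ 14.
|A| = 16, |A ∩ B| = 14, |A ∖ B| = 2.
|A ∩ B| = 14, so the statement is true.

True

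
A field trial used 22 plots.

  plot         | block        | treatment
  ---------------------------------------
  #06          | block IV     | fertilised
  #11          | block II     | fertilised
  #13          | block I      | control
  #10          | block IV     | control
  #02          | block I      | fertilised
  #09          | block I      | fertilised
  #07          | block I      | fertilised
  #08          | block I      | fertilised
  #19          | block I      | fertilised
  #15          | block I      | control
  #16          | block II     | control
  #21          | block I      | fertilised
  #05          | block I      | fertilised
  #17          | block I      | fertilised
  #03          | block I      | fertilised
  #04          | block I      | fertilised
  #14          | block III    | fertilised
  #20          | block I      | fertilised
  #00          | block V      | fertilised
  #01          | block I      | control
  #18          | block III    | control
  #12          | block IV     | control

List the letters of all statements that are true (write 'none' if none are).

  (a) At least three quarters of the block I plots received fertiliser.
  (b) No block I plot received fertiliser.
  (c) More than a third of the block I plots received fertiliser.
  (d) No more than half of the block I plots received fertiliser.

|A| = 14, |A ∩ B| = 11, |A ∖ B| = 3.
(a) |A ∩ B| / |A| ≥ 3/4: holds.
(b) A ∩ B = ∅ (|A ∩ B| = 0): fails.
(c) |A ∩ B| / |A| > 1/3: holds.
(d) |A ∩ B| ≤ |A ∖ B|: fails.

(a), (c)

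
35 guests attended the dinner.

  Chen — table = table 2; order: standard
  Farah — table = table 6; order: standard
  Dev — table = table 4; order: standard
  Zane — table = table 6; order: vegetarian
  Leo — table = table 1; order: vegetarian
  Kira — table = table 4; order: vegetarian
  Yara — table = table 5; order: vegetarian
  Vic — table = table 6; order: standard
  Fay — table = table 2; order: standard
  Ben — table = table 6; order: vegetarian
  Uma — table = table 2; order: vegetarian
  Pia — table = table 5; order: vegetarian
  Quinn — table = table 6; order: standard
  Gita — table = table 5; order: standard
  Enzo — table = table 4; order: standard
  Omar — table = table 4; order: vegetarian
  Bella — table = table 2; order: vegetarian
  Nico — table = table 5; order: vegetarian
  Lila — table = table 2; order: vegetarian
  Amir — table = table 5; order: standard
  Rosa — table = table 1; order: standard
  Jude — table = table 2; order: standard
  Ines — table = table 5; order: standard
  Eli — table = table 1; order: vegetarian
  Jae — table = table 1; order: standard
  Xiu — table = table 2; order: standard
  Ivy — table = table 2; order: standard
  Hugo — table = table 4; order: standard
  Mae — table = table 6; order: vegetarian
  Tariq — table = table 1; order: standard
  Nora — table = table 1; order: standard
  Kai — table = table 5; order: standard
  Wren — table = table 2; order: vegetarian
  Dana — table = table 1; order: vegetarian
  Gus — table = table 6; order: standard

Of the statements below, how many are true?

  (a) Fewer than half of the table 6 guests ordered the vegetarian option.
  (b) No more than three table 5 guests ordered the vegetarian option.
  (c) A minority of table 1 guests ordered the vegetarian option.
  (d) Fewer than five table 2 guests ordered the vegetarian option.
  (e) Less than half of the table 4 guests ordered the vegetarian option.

5

(a) table 6: |A| = 7, |A ∩ B| = 3; needs |A ∩ B| < |A ∖ B| — true.
(b) table 5: |A| = 7, |A ∩ B| = 3; needs |A ∩ B| ≤ 3 — true.
(c) table 1: |A| = 7, |A ∩ B| = 3; needs |A ∩ B| < |A ∖ B| — true.
(d) table 2: |A| = 9, |A ∩ B| = 4; needs |A ∩ B| < 5 — true.
(e) table 4: |A| = 5, |A ∩ B| = 2; needs |A ∩ B| < |A ∖ B| — true.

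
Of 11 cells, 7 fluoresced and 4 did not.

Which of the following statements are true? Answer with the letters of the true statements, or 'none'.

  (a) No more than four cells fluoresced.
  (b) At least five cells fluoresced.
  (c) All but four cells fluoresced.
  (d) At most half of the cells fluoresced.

(b), (c)

|A| = 11, |A ∩ B| = 7, |A ∖ B| = 4.
(a) |A ∩ B| ≤ 4: fails.
(b) |A ∩ B| ≥ 5: holds.
(c) |A ∖ B| = 4: holds.
(d) |A ∩ B| ≤ |A ∖ B|: fails.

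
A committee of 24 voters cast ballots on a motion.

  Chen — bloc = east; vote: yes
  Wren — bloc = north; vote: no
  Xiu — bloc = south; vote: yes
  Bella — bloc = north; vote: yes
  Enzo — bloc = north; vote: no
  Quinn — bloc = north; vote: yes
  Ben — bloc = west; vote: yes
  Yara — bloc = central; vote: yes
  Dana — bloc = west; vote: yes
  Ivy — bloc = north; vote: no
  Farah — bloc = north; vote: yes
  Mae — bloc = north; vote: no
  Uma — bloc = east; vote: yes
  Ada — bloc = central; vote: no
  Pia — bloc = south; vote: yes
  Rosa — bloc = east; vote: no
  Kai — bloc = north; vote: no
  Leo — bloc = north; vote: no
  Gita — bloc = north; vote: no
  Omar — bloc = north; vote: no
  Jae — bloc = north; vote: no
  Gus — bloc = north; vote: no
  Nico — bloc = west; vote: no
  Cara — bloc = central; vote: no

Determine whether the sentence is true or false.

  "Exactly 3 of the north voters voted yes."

'Exactly 3 of the north voters voted yes' holds iff |A ∩ B| = 3.
A (the restrictor) = {Wren, Bella, Enzo, Quinn, Ivy, Farah, Mae, Kai, Leo, Gita, Omar, Jae, Gus}, |A| = 13.
A ∩ B = {Bella, Quinn, Farah}, so |A ∩ B| = 3.
|A ∩ B| = 3, so the statement is true.

True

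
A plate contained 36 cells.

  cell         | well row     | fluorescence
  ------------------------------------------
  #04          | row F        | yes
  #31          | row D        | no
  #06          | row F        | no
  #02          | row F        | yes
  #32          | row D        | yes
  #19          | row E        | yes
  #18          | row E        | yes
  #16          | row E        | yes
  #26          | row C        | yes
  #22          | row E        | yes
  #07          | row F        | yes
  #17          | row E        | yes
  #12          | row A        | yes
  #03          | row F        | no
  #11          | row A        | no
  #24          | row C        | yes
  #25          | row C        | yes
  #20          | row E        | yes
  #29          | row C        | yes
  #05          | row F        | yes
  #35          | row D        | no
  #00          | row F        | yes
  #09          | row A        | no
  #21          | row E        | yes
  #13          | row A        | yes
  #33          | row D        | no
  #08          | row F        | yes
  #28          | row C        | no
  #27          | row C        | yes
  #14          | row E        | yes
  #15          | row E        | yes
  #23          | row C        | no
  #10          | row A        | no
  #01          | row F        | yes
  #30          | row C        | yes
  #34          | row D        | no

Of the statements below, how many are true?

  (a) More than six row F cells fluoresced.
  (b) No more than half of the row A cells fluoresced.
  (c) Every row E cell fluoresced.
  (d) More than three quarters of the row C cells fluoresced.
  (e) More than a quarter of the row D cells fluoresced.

3

(a) row F: |A| = 9, |A ∩ B| = 7; needs |A ∩ B| > 6 — true.
(b) row A: |A| = 5, |A ∩ B| = 2; needs |A ∩ B| ≤ |A ∖ B| — true.
(c) row E: |A| = 9, |A ∩ B| = 9; needs A ⊆ B, i.e. every element of A is in B (|A ∖ B| = 0) — true.
(d) row C: |A| = 8, |A ∩ B| = 6; needs |A ∩ B| / |A| > 3/4 — false.
(e) row D: |A| = 5, |A ∩ B| = 1; needs |A ∩ B| / |A| > 1/4 — false.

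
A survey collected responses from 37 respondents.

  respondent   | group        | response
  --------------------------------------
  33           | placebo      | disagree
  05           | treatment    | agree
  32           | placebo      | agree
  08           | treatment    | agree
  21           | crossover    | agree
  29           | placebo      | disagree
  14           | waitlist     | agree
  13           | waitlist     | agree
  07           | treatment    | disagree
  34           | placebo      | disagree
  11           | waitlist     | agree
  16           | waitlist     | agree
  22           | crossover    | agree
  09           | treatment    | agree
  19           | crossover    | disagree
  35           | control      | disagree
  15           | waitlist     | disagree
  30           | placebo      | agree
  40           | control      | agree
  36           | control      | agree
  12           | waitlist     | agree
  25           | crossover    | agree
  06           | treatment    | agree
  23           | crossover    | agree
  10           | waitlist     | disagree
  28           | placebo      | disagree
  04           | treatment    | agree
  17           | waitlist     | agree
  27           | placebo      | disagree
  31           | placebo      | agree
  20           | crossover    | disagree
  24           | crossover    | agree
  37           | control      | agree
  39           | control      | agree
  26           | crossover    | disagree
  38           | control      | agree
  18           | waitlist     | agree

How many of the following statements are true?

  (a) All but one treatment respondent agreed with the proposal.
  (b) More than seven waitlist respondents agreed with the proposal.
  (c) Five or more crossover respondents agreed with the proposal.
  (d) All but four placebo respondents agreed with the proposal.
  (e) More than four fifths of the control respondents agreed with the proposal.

(a) treatment: |A| = 6, |A ∩ B| = 5; needs |A ∖ B| = 1 — true.
(b) waitlist: |A| = 9, |A ∩ B| = 7; needs |A ∩ B| > 7 — false.
(c) crossover: |A| = 8, |A ∩ B| = 5; needs |A ∩ B| ≥ 5 — true.
(d) placebo: |A| = 8, |A ∩ B| = 3; needs |A ∖ B| = 4 — false.
(e) control: |A| = 6, |A ∩ B| = 5; needs |A ∩ B| / |A| > 4/5 — true.

3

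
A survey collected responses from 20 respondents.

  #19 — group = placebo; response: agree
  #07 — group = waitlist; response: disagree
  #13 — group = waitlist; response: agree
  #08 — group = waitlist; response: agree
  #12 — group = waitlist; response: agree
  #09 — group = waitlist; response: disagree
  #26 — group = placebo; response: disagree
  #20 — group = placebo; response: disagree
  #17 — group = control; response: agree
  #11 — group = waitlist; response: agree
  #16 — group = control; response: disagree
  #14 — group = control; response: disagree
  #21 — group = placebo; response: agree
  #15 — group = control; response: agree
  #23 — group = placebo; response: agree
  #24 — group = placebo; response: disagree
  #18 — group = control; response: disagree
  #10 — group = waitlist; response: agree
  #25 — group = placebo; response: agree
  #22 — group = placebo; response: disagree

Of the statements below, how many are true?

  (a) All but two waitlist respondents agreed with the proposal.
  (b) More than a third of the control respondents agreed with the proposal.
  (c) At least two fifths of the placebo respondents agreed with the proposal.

(a) waitlist: |A| = 7, |A ∩ B| = 5; needs |A ∖ B| = 2 — true.
(b) control: |A| = 5, |A ∩ B| = 2; needs |A ∩ B| / |A| > 1/3 — true.
(c) placebo: |A| = 8, |A ∩ B| = 4; needs |A ∩ B| / |A| ≥ 2/5 — true.

3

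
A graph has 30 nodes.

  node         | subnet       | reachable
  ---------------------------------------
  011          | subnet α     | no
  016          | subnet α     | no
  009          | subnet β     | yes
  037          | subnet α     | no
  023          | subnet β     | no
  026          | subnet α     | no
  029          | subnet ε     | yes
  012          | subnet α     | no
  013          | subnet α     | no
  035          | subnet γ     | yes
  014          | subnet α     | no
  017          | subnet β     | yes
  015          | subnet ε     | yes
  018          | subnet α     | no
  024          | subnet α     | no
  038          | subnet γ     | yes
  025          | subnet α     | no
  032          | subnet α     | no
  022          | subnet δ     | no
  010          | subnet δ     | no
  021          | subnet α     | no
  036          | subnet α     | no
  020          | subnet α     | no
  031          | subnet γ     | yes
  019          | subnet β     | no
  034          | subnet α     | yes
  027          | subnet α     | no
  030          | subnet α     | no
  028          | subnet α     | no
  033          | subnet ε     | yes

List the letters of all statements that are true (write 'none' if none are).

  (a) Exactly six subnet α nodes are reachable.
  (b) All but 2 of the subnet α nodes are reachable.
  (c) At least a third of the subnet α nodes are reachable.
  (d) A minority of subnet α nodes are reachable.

(d)

|A| = 18, |A ∩ B| = 1, |A ∖ B| = 17.
(a) |A ∩ B| = 6: fails.
(b) |A ∖ B| = 2: fails.
(c) |A ∩ B| / |A| ≥ 1/3: fails.
(d) |A ∩ B| < |A ∖ B|: holds.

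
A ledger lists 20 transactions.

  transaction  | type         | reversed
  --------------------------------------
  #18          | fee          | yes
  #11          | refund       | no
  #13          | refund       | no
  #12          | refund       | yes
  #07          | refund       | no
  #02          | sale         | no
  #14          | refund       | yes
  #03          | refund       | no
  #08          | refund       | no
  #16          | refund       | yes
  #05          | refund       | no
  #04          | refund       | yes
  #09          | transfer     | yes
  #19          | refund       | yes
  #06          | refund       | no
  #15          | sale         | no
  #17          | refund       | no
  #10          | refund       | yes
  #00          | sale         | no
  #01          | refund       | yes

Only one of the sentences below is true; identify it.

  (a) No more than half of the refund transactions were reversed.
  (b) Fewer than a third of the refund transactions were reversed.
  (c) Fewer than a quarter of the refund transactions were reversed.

(a)

|A| = 15, |A ∩ B| = 7, |A ∖ B| = 8.
(a) requires |A ∩ B| ≤ |A ∖ B|: true.
(b) requires |A ∩ B| / |A| < 1/3: false.
(c) requires |A ∩ B| / |A| < 1/4: false.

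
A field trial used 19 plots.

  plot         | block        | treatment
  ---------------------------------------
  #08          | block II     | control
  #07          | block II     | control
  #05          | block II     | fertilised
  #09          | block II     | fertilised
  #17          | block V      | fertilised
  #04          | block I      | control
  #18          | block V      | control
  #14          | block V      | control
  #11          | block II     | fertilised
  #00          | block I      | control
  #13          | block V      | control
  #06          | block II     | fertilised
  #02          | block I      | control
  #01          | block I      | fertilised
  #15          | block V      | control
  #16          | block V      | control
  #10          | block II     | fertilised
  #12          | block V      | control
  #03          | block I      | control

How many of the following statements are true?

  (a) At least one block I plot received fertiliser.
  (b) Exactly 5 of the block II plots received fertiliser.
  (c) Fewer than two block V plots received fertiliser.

3

(a) block I: |A| = 5, |A ∩ B| = 1; needs A ∩ B ≠ ∅ (|A ∩ B| ≥ 1) — true.
(b) block II: |A| = 7, |A ∩ B| = 5; needs |A ∩ B| = 5 — true.
(c) block V: |A| = 7, |A ∩ B| = 1; needs |A ∩ B| < 2 — true.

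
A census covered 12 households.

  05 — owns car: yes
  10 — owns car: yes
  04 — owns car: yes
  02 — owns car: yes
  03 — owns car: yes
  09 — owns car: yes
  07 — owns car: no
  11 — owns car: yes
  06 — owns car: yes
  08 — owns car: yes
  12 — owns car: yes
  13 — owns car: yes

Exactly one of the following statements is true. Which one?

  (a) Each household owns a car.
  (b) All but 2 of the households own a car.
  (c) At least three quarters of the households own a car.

|A| = 12, |A ∩ B| = 11, |A ∖ B| = 1.
(a) requires A ⊆ B, i.e. every element of A is in B (|A ∖ B| = 0): false.
(b) requires |A ∖ B| = 2: false.
(c) requires |A ∩ B| / |A| ≥ 3/4: true.

(c)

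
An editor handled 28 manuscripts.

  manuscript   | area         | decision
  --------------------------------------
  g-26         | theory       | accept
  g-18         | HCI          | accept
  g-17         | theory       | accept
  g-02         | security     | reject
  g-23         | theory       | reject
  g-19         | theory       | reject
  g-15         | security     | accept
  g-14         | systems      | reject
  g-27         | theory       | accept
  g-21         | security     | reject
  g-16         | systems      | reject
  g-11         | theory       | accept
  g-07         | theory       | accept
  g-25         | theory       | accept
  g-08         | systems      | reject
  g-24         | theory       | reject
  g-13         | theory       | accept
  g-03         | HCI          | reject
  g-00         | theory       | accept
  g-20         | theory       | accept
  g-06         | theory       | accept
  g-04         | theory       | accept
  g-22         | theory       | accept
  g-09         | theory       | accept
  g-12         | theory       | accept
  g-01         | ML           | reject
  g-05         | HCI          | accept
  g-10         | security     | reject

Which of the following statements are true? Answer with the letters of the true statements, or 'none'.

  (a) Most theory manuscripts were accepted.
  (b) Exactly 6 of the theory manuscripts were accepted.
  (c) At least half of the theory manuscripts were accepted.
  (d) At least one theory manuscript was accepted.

|A| = 17, |A ∩ B| = 14, |A ∖ B| = 3.
(a) |A ∩ B| > |A ∖ B|: holds.
(b) |A ∩ B| = 6: fails.
(c) |A ∩ B| ≥ |A ∖ B|: holds.
(d) A ∩ B ≠ ∅ (|A ∩ B| ≥ 1): holds.

(a), (c), (d)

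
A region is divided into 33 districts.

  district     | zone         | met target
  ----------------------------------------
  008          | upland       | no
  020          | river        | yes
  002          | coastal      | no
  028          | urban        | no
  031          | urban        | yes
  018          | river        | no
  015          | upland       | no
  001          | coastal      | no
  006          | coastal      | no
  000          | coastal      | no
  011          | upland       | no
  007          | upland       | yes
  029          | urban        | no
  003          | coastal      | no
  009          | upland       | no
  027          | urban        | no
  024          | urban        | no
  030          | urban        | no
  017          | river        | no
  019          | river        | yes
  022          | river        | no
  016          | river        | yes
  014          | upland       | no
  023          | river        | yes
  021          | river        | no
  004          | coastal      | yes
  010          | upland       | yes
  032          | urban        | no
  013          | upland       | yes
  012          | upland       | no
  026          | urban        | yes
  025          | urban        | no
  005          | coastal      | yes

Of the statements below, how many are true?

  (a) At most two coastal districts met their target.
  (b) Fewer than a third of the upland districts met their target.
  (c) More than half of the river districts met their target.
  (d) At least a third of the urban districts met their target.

(a) coastal: |A| = 7, |A ∩ B| = 2; needs |A ∩ B| ≤ 2 — true.
(b) upland: |A| = 9, |A ∩ B| = 3; needs |A ∩ B| / |A| < 1/3 — false.
(c) river: |A| = 8, |A ∩ B| = 4; needs |A ∩ B| > |A ∖ B| — false.
(d) urban: |A| = 9, |A ∩ B| = 2; needs |A ∩ B| / |A| ≥ 1/3 — false.

1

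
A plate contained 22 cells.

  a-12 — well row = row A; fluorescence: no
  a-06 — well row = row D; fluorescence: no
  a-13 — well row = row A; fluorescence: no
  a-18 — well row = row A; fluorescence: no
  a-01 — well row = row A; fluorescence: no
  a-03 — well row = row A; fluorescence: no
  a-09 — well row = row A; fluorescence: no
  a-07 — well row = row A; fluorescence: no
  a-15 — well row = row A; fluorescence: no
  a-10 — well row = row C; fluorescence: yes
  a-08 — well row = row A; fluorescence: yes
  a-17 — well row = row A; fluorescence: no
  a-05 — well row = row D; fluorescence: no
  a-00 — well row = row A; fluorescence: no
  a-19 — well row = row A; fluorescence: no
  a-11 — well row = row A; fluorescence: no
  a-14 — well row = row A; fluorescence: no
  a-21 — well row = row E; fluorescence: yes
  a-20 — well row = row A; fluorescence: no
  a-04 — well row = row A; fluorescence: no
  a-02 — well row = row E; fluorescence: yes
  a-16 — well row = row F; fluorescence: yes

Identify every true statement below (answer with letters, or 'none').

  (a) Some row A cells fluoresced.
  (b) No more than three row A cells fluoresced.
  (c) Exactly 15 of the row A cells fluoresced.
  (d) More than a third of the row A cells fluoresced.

|A| = 16, |A ∩ B| = 1, |A ∖ B| = 15.
(a) A ∩ B ≠ ∅ (|A ∩ B| ≥ 1): holds.
(b) |A ∩ B| ≤ 3: holds.
(c) |A ∩ B| = 15: fails.
(d) |A ∩ B| / |A| > 1/3: fails.

(a), (b)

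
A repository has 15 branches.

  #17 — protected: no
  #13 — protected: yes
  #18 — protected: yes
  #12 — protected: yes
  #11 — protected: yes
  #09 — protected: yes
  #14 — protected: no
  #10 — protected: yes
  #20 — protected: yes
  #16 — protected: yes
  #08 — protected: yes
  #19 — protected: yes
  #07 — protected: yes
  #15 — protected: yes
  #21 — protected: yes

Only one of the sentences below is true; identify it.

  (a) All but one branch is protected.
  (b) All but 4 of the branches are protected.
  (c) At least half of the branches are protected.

(c)

|A| = 15, |A ∩ B| = 13, |A ∖ B| = 2.
(a) requires |A ∖ B| = 1: false.
(b) requires |A ∖ B| = 4: false.
(c) requires |A ∩ B| ≥ |A ∖ B|: true.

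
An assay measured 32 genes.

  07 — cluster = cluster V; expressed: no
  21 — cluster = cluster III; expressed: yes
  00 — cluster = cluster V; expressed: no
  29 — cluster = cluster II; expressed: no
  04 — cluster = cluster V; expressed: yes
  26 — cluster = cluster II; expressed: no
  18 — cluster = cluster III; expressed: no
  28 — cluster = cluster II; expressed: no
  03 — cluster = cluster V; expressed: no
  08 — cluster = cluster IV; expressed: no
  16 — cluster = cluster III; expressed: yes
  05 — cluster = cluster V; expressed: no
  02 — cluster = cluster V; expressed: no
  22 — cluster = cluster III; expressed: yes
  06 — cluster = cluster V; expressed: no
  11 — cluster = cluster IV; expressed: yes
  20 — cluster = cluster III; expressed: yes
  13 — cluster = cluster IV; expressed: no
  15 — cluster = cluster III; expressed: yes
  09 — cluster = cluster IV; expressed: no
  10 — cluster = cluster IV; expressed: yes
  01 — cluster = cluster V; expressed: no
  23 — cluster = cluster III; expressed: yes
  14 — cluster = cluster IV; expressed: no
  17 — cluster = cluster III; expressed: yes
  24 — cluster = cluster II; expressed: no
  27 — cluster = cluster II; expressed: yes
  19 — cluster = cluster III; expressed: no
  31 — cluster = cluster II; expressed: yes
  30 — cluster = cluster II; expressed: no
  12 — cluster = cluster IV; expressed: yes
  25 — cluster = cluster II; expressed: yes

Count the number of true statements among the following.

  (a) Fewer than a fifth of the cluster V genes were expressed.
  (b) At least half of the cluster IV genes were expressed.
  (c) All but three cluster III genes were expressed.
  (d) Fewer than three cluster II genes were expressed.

1

(a) cluster V: |A| = 8, |A ∩ B| = 1; needs |A ∩ B| / |A| < 1/5 — true.
(b) cluster IV: |A| = 7, |A ∩ B| = 3; needs |A ∩ B| ≥ |A ∖ B| — false.
(c) cluster III: |A| = 9, |A ∩ B| = 7; needs |A ∖ B| = 3 — false.
(d) cluster II: |A| = 8, |A ∩ B| = 3; needs |A ∩ B| < 3 — false.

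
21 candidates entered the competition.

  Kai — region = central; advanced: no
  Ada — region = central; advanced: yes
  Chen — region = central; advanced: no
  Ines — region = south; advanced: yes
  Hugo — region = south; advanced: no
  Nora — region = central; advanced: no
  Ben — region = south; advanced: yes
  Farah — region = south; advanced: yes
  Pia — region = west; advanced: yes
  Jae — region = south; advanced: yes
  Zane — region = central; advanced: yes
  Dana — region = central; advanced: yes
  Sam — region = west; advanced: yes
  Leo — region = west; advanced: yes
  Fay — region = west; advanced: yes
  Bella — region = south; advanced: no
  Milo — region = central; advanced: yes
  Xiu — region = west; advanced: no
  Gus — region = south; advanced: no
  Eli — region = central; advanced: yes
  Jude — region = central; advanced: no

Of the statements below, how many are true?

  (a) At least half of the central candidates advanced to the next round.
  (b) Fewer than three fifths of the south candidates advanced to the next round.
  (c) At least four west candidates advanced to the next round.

(a) central: |A| = 9, |A ∩ B| = 5; needs |A ∩ B| ≥ |A ∖ B| — true.
(b) south: |A| = 7, |A ∩ B| = 4; needs |A ∩ B| / |A| < 3/5 — true.
(c) west: |A| = 5, |A ∩ B| = 4; needs |A ∩ B| ≥ 4 — true.

3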